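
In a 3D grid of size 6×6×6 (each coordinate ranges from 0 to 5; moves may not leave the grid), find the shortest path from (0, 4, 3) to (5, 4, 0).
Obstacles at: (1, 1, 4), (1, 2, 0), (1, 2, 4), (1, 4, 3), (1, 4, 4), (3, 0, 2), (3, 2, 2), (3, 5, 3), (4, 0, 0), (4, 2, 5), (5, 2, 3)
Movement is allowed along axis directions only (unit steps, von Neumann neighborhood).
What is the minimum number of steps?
8
(one shortest path: (0, 4, 3) → (0, 4, 2) → (1, 4, 2) → (2, 4, 2) → (3, 4, 2) → (4, 4, 2) → (5, 4, 2) → (5, 4, 1) → (5, 4, 0))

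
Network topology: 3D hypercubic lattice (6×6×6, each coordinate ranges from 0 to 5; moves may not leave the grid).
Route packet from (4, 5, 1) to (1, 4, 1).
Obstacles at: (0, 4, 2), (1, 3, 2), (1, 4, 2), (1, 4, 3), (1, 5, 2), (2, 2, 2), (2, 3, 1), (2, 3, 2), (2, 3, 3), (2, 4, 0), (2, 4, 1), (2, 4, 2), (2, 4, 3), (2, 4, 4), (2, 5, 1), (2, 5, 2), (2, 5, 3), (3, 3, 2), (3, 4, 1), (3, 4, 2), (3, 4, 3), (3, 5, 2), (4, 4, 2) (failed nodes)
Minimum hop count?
6
(one shortest path: (4, 5, 1) → (3, 5, 1) → (3, 5, 0) → (2, 5, 0) → (1, 5, 0) → (1, 4, 0) → (1, 4, 1))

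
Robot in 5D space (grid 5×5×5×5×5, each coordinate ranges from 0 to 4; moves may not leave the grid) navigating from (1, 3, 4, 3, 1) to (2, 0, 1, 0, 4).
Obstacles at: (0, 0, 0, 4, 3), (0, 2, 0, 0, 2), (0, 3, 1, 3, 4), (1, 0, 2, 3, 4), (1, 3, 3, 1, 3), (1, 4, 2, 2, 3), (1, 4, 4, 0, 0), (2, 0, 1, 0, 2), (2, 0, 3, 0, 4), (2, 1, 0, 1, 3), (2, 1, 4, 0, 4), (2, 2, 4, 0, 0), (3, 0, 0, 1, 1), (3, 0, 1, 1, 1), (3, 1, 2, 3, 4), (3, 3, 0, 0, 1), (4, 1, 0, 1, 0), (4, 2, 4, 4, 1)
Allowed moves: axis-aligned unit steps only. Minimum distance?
13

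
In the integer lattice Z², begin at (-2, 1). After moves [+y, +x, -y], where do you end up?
(-1, 1)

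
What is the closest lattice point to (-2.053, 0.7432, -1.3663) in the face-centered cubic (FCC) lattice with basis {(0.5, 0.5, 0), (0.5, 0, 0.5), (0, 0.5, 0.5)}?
(-2, 0.5, -1.5)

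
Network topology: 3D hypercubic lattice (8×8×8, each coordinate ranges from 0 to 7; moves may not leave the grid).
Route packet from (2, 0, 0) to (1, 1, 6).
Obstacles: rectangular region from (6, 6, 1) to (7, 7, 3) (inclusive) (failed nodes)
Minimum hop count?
8
(one shortest path: (2, 0, 0) → (1, 0, 0) → (1, 1, 0) → (1, 1, 1) → (1, 1, 2) → (1, 1, 3) → (1, 1, 4) → (1, 1, 5) → (1, 1, 6))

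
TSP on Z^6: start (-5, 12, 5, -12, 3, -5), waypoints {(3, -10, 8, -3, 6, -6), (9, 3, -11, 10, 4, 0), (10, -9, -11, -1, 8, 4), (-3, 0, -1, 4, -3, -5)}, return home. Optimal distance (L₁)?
204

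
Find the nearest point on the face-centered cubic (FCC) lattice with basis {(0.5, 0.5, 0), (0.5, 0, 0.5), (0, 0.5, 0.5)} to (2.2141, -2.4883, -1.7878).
(2.5, -2.5, -2)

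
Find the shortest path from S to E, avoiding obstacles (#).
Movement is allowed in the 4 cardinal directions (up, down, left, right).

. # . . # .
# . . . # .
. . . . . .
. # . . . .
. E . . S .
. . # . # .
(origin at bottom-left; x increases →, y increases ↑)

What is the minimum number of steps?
3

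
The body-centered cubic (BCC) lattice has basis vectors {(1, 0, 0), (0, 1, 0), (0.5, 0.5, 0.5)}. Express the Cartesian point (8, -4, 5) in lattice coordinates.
3b₁ - 9b₂ + 10b₃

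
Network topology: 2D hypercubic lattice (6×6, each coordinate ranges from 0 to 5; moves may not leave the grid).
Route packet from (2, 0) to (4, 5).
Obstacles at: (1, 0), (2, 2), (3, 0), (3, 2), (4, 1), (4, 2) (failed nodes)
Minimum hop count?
9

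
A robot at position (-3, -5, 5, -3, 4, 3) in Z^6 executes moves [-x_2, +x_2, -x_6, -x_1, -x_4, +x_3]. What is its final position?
(-4, -5, 6, -4, 4, 2)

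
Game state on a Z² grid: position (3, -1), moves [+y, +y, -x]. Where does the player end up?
(2, 1)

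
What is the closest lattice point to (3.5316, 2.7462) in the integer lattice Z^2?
(4, 3)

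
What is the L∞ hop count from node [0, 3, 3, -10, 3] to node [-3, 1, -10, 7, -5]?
17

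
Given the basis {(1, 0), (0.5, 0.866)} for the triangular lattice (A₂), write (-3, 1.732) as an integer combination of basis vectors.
-4b₁ + 2b₂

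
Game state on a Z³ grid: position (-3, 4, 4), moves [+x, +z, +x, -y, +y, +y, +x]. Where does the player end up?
(0, 5, 5)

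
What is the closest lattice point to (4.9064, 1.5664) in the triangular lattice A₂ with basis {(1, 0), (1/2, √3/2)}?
(5, 1.732)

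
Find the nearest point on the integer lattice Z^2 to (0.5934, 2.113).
(1, 2)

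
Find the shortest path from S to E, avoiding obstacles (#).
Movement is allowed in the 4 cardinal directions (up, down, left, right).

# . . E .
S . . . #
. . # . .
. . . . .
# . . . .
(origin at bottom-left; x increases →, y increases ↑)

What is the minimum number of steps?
4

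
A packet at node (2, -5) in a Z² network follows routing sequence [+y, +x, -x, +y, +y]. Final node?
(2, -2)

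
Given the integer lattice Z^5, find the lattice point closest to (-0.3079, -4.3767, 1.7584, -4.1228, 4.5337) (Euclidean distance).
(0, -4, 2, -4, 5)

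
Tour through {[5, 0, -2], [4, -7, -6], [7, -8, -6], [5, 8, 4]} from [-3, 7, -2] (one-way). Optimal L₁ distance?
45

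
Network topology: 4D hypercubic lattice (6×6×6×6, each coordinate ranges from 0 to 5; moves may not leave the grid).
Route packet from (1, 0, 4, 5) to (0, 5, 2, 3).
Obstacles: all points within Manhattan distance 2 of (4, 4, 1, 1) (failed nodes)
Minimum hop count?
10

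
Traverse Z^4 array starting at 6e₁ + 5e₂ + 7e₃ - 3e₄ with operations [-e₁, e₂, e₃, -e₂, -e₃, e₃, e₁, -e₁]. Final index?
(5, 5, 8, -3)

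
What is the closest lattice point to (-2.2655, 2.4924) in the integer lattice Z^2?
(-2, 2)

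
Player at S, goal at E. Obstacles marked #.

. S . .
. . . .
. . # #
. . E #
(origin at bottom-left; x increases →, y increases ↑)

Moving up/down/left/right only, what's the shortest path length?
4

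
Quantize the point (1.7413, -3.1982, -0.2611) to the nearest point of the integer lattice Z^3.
(2, -3, 0)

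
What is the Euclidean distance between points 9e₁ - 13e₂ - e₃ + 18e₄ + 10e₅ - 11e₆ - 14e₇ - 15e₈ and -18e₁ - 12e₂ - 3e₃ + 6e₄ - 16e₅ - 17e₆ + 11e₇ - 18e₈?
47.1593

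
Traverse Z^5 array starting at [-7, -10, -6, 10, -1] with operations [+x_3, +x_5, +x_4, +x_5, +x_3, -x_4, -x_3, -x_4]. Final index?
(-7, -10, -5, 9, 1)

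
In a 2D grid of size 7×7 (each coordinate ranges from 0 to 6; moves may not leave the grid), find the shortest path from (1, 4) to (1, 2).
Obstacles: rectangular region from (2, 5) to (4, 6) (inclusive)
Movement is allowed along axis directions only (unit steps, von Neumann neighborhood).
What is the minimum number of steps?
2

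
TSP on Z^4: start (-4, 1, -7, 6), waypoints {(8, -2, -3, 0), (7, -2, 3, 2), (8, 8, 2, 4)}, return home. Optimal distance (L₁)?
78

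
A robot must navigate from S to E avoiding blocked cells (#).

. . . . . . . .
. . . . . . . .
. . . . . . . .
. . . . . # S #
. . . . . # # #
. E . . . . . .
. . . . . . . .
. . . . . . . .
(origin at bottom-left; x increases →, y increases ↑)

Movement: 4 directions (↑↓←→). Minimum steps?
9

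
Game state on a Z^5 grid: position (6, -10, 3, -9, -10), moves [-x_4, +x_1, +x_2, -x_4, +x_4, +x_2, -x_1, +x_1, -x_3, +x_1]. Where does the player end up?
(8, -8, 2, -10, -10)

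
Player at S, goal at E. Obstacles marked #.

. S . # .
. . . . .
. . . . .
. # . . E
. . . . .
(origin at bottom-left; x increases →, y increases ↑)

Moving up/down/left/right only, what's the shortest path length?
6
(one shortest path: (1, 4) → (2, 4) → (2, 3) → (3, 3) → (4, 3) → (4, 2) → (4, 1))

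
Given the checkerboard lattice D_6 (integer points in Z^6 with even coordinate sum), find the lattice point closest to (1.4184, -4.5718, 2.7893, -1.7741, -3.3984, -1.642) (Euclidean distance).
(1, -5, 3, -2, -3, -2)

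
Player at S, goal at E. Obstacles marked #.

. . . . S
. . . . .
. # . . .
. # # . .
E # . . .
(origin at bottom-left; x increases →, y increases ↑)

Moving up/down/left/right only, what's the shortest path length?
8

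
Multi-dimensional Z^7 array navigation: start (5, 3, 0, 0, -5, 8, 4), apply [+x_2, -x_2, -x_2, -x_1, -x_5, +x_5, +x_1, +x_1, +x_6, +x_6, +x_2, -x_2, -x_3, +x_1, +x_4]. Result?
(7, 2, -1, 1, -5, 10, 4)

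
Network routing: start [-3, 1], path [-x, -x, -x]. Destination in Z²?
(-6, 1)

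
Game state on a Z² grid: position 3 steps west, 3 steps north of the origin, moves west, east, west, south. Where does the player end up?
(-4, 2)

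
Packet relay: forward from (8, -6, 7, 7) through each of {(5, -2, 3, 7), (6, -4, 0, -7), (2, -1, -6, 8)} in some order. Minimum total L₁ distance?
53
(one optimal route: (8, -6, 7, 7) → (5, -2, 3, 7) → (2, -1, -6, 8) → (6, -4, 0, -7))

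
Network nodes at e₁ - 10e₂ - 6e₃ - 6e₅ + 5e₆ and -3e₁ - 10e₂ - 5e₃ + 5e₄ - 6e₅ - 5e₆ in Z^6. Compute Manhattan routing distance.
20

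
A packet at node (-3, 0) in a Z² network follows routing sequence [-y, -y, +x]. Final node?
(-2, -2)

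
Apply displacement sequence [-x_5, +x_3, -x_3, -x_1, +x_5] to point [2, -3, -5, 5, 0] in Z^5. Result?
(1, -3, -5, 5, 0)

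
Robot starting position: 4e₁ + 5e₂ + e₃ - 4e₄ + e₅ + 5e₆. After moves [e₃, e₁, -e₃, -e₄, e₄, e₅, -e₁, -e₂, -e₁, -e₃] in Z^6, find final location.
(3, 4, 0, -4, 2, 5)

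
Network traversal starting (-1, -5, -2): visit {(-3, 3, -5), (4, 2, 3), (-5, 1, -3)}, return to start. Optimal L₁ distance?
50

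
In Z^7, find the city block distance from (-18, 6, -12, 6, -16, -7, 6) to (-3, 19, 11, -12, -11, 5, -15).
107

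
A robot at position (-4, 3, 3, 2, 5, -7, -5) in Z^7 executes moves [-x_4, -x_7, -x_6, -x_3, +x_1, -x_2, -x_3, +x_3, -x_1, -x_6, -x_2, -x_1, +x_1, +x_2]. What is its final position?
(-4, 2, 2, 1, 5, -9, -6)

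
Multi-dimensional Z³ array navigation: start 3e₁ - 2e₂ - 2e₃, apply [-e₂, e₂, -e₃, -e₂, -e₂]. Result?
(3, -4, -3)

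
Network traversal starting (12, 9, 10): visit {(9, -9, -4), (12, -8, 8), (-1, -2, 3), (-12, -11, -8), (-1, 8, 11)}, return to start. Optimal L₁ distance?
126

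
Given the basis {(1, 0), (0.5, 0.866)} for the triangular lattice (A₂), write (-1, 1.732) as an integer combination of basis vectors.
-2b₁ + 2b₂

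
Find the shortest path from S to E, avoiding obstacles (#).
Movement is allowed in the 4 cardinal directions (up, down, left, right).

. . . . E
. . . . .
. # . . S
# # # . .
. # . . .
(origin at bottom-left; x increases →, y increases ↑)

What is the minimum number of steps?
2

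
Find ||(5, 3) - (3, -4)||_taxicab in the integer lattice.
9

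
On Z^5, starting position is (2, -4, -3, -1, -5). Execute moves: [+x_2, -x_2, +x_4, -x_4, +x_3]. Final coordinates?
(2, -4, -2, -1, -5)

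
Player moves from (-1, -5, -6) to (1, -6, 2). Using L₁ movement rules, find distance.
11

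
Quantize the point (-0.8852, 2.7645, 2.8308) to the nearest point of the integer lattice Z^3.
(-1, 3, 3)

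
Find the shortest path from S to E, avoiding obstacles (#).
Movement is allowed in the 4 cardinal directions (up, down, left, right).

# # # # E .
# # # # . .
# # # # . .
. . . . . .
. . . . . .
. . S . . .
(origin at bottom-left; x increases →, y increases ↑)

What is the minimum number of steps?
7
(one shortest path: (2, 0) → (3, 0) → (4, 0) → (4, 1) → (4, 2) → (4, 3) → (4, 4) → (4, 5))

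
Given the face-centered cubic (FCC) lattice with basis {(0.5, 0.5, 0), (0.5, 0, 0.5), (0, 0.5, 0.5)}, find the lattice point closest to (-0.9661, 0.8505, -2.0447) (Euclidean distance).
(-1, 1, -2)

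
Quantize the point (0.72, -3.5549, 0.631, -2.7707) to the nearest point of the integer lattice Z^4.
(1, -4, 1, -3)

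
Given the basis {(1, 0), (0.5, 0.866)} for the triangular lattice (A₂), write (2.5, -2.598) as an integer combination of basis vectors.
4b₁ - 3b₂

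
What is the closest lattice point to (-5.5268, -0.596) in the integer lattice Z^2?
(-6, -1)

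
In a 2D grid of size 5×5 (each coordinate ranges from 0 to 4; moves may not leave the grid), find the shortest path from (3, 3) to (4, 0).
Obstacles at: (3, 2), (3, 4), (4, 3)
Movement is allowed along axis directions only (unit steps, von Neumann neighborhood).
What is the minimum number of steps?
6
(one shortest path: (3, 3) → (2, 3) → (2, 2) → (2, 1) → (3, 1) → (4, 1) → (4, 0))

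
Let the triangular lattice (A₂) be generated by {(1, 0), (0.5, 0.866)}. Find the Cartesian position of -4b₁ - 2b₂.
(-5, -1.732)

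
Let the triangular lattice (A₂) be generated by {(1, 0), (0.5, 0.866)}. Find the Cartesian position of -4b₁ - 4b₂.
(-6, -3.464)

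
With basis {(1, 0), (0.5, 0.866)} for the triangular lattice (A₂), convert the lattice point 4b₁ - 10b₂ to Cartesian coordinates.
(-1, -8.66)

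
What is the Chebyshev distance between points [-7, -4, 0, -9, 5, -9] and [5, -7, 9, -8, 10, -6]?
12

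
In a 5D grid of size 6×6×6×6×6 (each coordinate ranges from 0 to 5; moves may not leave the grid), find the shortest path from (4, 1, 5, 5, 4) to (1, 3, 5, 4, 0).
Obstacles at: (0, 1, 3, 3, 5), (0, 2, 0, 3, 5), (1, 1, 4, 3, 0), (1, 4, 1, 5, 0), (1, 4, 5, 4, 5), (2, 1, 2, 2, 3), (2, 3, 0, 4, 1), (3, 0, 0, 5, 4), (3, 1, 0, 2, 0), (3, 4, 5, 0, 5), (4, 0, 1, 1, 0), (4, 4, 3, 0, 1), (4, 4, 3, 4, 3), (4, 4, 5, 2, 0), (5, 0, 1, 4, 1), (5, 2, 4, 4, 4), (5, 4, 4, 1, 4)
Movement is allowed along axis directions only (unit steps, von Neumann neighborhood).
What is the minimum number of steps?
10
(one shortest path: (4, 1, 5, 5, 4) → (3, 1, 5, 5, 4) → (2, 1, 5, 5, 4) → (1, 1, 5, 5, 4) → (1, 2, 5, 5, 4) → (1, 3, 5, 5, 4) → (1, 3, 5, 4, 4) → (1, 3, 5, 4, 3) → (1, 3, 5, 4, 2) → (1, 3, 5, 4, 1) → (1, 3, 5, 4, 0))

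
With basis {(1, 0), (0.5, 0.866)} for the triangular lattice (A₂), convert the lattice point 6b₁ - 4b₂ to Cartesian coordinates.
(4, -3.464)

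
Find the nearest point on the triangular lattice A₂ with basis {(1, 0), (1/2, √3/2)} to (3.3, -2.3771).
(3.5, -2.598)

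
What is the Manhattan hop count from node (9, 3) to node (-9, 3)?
18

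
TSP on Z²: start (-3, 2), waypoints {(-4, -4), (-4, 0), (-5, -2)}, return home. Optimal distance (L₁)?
16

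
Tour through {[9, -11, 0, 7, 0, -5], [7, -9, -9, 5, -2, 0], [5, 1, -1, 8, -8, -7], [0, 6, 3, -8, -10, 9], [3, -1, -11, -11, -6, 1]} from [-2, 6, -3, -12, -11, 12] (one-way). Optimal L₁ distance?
140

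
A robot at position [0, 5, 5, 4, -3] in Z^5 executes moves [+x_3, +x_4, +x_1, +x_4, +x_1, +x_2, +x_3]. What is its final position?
(2, 6, 7, 6, -3)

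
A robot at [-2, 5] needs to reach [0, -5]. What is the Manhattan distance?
12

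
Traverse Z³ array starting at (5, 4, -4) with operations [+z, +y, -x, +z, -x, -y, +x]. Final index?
(4, 4, -2)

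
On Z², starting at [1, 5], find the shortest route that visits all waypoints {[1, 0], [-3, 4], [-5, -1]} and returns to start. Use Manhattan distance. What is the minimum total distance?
24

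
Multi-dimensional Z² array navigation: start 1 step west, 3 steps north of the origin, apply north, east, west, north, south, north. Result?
(-1, 5)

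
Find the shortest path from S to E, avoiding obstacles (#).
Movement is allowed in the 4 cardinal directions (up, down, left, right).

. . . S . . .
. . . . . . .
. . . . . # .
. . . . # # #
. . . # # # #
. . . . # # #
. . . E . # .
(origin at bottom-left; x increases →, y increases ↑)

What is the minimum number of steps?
8
(one shortest path: (3, 6) → (2, 6) → (2, 5) → (2, 4) → (2, 3) → (2, 2) → (2, 1) → (3, 1) → (3, 0))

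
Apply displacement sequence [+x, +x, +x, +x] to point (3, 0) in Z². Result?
(7, 0)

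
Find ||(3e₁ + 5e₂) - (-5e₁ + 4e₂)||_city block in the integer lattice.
9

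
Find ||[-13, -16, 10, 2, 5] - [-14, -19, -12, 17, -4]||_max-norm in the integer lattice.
22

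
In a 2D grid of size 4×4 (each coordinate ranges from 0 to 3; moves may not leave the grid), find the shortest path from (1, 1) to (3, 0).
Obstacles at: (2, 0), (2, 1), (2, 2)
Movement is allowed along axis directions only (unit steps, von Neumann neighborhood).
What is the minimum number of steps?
7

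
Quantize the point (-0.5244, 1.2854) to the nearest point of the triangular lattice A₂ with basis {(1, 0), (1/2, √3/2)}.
(-0.5, 0.866)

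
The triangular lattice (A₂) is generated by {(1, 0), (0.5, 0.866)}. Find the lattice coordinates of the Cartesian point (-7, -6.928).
-3b₁ - 8b₂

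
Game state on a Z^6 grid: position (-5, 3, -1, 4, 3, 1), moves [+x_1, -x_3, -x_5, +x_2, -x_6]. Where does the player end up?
(-4, 4, -2, 4, 2, 0)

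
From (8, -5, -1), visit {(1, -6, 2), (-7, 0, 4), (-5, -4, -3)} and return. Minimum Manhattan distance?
56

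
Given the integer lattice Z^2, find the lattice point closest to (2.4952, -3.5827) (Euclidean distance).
(2, -4)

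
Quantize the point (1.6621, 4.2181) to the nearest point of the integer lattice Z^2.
(2, 4)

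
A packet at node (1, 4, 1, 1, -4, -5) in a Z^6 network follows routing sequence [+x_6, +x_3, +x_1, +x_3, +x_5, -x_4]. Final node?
(2, 4, 3, 0, -3, -4)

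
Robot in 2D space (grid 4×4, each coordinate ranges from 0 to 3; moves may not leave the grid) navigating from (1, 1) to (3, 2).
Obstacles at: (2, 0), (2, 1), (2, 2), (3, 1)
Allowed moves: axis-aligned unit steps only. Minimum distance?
5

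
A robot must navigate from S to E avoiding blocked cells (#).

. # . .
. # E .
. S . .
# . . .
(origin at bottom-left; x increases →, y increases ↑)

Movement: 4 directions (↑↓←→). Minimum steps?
2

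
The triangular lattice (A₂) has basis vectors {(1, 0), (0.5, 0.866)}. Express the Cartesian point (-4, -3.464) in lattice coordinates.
-2b₁ - 4b₂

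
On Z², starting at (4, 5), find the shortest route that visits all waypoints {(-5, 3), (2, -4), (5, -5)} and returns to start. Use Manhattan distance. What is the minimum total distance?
40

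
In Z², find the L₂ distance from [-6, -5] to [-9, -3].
3.60555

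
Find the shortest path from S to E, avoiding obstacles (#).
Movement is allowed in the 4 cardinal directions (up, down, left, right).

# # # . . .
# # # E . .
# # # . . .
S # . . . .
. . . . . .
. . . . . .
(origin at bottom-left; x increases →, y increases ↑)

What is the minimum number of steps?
7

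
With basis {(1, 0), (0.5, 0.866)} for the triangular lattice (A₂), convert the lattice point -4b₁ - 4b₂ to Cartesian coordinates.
(-6, -3.464)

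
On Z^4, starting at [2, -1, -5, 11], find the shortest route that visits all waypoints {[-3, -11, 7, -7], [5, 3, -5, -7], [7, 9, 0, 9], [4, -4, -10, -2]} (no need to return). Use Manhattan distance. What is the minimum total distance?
105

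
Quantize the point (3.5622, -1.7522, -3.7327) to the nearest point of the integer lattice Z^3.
(4, -2, -4)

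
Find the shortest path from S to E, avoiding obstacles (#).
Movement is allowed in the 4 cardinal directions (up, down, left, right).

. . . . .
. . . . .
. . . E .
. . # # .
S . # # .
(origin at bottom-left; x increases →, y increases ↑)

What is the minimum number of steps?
5
(one shortest path: (0, 0) → (1, 0) → (1, 1) → (1, 2) → (2, 2) → (3, 2))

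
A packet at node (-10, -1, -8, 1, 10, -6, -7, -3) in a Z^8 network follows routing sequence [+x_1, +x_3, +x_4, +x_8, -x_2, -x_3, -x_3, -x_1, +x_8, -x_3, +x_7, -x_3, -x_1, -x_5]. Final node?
(-11, -2, -11, 2, 9, -6, -6, -1)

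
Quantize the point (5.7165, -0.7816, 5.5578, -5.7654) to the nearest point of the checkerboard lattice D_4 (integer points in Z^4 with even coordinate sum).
(6, -1, 5, -6)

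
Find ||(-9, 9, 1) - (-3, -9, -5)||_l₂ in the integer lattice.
19.8997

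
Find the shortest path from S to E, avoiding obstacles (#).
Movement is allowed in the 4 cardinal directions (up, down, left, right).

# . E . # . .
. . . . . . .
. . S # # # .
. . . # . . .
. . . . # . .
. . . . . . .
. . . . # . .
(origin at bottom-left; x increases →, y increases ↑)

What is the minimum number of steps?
2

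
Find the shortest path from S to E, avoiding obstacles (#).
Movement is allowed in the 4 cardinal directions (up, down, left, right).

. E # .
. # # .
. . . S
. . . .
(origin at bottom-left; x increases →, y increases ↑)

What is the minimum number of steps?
6
(one shortest path: (3, 1) → (2, 1) → (1, 1) → (0, 1) → (0, 2) → (0, 3) → (1, 3))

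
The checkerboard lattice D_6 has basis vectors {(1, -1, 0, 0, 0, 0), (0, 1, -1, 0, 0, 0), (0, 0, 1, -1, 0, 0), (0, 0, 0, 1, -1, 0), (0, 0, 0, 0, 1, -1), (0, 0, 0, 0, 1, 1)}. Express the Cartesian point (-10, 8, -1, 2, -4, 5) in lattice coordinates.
-10b₁ - 2b₂ - 3b₃ - b₄ - 5b₅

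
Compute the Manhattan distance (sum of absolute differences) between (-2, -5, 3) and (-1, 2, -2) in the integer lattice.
13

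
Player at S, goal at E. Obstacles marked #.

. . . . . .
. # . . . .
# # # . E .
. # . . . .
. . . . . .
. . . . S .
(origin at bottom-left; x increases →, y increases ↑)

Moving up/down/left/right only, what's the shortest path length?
3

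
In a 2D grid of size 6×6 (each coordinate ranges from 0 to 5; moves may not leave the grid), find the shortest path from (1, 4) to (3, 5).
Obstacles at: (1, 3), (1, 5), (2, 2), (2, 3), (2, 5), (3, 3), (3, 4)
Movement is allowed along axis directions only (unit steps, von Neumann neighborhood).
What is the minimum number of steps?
13
(one shortest path: (1, 4) → (0, 4) → (0, 3) → (0, 2) → (1, 2) → (1, 1) → (2, 1) → (3, 1) → (4, 1) → (4, 2) → (4, 3) → (4, 4) → (4, 5) → (3, 5))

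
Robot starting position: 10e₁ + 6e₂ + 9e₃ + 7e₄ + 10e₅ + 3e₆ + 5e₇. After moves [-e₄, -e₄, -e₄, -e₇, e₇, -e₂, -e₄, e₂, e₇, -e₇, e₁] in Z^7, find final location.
(11, 6, 9, 3, 10, 3, 5)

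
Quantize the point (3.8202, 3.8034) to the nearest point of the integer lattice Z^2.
(4, 4)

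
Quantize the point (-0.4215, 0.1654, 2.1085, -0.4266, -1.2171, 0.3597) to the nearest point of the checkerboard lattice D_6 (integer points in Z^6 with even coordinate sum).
(0, 0, 2, -1, -1, 0)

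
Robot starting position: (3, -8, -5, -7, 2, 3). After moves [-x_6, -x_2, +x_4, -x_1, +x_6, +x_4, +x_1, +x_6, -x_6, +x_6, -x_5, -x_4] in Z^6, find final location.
(3, -9, -5, -6, 1, 4)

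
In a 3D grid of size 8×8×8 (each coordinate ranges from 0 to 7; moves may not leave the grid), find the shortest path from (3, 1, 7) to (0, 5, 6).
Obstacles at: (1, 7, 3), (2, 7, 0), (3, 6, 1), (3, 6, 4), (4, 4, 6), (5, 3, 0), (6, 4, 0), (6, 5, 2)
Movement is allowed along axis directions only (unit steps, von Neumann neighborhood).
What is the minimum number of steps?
8
(one shortest path: (3, 1, 7) → (2, 1, 7) → (1, 1, 7) → (0, 1, 7) → (0, 2, 7) → (0, 3, 7) → (0, 4, 7) → (0, 5, 7) → (0, 5, 6))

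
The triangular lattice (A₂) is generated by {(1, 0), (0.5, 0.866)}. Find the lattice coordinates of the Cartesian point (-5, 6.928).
-9b₁ + 8b₂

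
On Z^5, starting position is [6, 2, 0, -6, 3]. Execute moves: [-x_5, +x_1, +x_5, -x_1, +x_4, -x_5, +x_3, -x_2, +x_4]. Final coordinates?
(6, 1, 1, -4, 2)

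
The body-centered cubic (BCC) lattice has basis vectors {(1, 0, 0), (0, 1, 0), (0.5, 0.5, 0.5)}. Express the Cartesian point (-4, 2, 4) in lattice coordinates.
-8b₁ - 2b₂ + 8b₃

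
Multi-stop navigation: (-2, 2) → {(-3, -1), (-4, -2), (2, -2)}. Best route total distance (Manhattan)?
12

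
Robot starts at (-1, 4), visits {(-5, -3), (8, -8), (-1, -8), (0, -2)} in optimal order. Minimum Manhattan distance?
31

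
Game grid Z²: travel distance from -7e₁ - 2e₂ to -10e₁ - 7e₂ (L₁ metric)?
8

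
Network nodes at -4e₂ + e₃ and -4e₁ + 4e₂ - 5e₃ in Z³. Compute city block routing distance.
18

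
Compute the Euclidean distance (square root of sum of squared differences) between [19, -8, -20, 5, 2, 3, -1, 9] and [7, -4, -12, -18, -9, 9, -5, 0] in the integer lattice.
31.7333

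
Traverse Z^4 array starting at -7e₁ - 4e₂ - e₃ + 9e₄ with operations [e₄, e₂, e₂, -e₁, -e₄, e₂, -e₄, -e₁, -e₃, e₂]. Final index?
(-9, 0, -2, 8)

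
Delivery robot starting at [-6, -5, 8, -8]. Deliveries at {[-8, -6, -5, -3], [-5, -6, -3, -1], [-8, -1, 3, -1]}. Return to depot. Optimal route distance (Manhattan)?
60
(one optimal route: (-6, -5, 8, -8) → (-8, -6, -5, -3) → (-5, -6, -3, -1) → (-8, -1, 3, -1) → (-6, -5, 8, -8))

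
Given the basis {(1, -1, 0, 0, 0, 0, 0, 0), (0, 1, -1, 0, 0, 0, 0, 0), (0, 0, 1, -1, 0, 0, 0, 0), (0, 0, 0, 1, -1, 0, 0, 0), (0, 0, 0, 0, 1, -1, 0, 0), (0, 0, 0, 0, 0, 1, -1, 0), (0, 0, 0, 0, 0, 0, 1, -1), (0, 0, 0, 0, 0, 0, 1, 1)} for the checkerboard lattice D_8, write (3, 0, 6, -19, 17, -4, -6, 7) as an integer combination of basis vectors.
3b₁ + 3b₂ + 9b₃ - 10b₄ + 7b₅ + 3b₆ - 5b₇ + 2b₈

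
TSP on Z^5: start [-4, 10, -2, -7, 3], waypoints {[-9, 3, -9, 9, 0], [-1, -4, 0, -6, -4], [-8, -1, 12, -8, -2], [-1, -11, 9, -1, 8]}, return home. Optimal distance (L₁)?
180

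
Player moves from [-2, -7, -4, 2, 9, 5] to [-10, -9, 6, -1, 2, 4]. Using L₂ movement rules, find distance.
15.0665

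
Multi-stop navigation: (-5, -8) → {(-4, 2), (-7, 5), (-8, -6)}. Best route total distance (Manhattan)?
23
(one optimal route: (-5, -8) → (-8, -6) → (-4, 2) → (-7, 5))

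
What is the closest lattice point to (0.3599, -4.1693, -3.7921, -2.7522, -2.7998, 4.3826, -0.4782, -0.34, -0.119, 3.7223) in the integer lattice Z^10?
(0, -4, -4, -3, -3, 4, 0, 0, 0, 4)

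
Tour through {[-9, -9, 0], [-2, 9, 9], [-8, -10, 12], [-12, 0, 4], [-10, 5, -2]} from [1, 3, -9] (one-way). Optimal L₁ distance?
91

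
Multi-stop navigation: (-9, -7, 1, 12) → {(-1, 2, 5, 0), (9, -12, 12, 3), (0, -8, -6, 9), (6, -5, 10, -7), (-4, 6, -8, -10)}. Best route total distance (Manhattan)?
135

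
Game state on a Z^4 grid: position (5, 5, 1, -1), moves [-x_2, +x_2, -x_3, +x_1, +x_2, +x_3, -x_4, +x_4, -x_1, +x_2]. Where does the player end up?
(5, 7, 1, -1)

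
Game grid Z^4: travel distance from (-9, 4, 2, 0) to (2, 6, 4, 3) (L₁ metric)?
18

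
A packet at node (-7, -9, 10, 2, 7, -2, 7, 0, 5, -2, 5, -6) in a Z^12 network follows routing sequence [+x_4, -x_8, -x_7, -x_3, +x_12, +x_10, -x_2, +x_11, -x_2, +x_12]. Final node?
(-7, -11, 9, 3, 7, -2, 6, -1, 5, -1, 6, -4)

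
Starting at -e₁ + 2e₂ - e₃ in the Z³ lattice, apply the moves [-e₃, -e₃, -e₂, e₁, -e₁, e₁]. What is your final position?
(0, 1, -3)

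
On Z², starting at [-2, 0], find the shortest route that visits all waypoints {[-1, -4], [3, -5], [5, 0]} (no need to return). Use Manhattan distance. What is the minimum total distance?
17
(one optimal route: (-2, 0) → (-1, -4) → (3, -5) → (5, 0))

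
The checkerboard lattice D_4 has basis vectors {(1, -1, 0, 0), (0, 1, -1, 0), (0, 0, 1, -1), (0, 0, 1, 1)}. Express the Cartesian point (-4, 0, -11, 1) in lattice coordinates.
-4b₁ - 4b₂ - 8b₃ - 7b₄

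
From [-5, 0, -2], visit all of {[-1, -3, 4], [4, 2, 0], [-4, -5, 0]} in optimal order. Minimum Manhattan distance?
31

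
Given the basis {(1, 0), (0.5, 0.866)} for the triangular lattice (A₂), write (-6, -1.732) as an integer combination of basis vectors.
-5b₁ - 2b₂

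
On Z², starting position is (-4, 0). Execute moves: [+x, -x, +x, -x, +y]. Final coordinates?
(-4, 1)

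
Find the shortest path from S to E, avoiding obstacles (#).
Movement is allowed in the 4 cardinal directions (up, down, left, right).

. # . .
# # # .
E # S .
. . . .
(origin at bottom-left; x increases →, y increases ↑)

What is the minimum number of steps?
4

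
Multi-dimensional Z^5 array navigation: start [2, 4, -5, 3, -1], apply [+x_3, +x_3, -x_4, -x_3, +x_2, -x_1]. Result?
(1, 5, -4, 2, -1)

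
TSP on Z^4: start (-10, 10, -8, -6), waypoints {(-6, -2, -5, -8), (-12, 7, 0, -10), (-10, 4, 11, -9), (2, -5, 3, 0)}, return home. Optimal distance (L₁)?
120
(one optimal route: (-10, 10, -8, -6) → (-6, -2, -5, -8) → (2, -5, 3, 0) → (-10, 4, 11, -9) → (-12, 7, 0, -10) → (-10, 10, -8, -6))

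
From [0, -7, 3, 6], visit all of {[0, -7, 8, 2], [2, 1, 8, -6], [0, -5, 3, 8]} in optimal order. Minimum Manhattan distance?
35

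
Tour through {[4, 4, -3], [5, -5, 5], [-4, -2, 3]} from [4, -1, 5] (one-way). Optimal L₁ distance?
39
(one optimal route: (4, -1, 5) → (5, -5, 5) → (-4, -2, 3) → (4, 4, -3))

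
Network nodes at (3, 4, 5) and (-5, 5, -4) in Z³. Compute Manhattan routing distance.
18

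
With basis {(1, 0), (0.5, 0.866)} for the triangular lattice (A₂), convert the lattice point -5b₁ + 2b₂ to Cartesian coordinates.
(-4, 1.732)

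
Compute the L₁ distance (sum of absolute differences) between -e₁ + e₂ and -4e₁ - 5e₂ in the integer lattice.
9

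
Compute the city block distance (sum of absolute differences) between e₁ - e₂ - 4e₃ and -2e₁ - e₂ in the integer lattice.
7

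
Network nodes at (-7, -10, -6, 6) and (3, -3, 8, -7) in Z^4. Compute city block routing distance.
44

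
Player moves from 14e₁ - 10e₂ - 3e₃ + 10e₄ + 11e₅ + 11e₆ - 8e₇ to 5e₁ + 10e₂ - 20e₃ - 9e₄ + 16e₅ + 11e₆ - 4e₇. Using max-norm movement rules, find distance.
20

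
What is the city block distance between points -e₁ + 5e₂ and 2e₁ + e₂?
7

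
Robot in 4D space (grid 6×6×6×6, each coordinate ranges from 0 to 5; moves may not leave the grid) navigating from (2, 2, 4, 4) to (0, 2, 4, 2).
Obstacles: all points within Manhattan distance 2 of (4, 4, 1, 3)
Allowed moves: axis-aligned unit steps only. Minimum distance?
4
(one shortest path: (2, 2, 4, 4) → (1, 2, 4, 4) → (0, 2, 4, 4) → (0, 2, 4, 3) → (0, 2, 4, 2))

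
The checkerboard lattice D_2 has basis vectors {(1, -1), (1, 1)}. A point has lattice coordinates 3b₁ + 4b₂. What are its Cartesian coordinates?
(7, 1)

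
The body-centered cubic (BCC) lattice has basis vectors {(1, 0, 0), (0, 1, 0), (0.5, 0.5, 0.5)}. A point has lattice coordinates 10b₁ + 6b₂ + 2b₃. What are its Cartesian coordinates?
(11, 7, 1)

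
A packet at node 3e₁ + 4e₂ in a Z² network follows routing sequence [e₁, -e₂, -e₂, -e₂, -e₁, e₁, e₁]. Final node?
(5, 1)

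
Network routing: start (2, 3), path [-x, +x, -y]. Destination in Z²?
(2, 2)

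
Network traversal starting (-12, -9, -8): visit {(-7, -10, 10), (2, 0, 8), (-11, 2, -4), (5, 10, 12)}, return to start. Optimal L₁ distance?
118
(one optimal route: (-12, -9, -8) → (-7, -10, 10) → (2, 0, 8) → (5, 10, 12) → (-11, 2, -4) → (-12, -9, -8))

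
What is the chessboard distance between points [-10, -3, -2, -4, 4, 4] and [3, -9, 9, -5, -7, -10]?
14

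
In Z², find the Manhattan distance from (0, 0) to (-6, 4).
10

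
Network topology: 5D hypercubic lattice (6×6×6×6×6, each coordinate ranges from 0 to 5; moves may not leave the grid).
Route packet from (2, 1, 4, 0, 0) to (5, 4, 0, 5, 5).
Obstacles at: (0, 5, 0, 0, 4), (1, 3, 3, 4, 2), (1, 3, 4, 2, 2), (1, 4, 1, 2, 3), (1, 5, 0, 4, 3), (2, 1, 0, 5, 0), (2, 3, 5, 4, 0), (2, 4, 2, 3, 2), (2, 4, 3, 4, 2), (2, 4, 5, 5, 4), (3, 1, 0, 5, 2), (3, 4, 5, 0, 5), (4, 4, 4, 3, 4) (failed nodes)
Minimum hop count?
20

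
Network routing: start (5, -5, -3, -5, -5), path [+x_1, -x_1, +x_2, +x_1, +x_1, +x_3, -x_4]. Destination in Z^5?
(7, -4, -2, -6, -5)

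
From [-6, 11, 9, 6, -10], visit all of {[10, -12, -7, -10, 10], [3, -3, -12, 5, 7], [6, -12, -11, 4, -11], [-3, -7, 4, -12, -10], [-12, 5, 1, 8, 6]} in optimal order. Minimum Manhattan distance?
204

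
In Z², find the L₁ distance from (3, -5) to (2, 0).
6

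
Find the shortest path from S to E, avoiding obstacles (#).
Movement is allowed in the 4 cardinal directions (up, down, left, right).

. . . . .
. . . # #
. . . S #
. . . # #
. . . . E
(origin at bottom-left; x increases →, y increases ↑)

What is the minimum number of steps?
5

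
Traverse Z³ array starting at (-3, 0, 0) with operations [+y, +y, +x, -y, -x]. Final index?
(-3, 1, 0)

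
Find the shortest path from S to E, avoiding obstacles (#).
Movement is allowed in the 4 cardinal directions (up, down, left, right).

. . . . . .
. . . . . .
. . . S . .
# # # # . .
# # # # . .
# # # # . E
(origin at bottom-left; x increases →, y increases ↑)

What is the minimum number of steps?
5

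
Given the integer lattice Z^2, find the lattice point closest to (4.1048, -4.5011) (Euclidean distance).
(4, -5)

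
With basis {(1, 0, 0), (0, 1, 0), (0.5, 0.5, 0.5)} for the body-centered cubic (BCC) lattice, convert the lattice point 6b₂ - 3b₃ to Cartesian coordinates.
(-1.5, 4.5, -1.5)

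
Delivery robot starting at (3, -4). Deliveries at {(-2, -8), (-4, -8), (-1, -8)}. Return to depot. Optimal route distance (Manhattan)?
22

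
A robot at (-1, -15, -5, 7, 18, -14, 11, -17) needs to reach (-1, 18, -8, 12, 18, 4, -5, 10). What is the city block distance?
102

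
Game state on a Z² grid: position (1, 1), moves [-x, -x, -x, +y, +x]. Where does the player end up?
(-1, 2)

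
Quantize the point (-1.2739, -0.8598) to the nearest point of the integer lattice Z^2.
(-1, -1)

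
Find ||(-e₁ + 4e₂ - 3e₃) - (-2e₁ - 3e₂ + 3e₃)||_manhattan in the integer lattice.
14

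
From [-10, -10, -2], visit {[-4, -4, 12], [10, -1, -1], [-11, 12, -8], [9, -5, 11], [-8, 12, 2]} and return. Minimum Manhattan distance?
134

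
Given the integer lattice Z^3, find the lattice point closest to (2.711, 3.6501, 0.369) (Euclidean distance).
(3, 4, 0)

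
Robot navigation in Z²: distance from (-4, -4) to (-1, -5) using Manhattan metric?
4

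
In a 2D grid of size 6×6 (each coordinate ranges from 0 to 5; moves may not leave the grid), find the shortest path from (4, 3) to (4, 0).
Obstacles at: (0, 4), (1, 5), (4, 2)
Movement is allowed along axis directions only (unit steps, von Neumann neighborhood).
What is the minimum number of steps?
5
(one shortest path: (4, 3) → (3, 3) → (3, 2) → (3, 1) → (4, 1) → (4, 0))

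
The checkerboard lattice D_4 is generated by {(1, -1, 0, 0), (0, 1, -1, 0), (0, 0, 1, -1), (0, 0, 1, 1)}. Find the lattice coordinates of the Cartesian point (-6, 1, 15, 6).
-6b₁ - 5b₂ + 2b₃ + 8b₄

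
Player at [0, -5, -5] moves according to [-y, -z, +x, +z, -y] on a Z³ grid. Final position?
(1, -7, -5)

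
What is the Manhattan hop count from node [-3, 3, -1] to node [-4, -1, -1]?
5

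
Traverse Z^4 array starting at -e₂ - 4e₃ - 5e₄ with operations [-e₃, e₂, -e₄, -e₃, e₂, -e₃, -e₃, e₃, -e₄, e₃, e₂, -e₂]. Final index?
(0, 1, -6, -7)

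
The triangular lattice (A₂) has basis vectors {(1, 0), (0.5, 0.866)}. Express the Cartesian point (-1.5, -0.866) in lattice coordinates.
-b₁ - b₂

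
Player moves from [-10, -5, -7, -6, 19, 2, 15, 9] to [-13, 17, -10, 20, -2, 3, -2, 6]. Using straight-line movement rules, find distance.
43.795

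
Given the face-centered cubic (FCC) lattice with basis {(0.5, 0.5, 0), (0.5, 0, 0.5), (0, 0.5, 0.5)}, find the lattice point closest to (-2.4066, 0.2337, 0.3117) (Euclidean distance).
(-2.5, 0, 0.5)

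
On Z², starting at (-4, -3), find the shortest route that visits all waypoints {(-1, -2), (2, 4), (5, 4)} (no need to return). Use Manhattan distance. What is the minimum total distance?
16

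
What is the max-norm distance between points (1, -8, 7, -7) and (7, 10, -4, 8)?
18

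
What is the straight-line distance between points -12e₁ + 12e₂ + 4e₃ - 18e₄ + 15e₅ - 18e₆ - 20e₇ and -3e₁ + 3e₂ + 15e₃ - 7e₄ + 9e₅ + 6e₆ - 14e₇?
32.4345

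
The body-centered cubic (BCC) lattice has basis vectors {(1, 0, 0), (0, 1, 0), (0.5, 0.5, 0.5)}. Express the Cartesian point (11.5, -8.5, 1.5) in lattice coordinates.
10b₁ - 10b₂ + 3b₃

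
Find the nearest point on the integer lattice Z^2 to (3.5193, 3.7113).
(4, 4)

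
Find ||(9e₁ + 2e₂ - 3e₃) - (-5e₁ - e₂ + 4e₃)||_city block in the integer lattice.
24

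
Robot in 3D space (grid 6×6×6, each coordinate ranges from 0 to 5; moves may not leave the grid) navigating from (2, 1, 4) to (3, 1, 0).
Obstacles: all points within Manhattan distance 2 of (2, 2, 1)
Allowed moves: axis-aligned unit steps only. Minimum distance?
7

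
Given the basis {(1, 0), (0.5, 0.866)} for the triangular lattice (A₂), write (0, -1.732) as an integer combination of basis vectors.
b₁ - 2b₂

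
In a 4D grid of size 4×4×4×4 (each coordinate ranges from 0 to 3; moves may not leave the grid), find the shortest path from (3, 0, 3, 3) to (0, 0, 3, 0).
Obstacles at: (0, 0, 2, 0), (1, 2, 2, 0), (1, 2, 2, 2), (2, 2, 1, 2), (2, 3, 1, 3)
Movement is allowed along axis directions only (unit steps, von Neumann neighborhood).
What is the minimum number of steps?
6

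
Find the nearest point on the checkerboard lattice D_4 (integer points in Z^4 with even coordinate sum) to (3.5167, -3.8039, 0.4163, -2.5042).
(4, -4, 0, -2)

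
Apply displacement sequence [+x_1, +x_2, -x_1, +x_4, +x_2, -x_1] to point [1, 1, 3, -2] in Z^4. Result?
(0, 3, 3, -1)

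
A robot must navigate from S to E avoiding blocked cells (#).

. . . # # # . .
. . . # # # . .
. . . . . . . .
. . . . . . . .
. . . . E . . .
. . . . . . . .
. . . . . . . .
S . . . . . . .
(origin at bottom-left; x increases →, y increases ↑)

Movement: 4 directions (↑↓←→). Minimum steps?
7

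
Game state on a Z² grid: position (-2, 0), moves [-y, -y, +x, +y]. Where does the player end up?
(-1, -1)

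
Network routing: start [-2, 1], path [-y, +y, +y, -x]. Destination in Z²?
(-3, 2)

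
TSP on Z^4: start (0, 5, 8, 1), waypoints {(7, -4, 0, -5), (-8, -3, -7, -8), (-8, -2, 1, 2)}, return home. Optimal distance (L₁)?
98
(one optimal route: (0, 5, 8, 1) → (7, -4, 0, -5) → (-8, -3, -7, -8) → (-8, -2, 1, 2) → (0, 5, 8, 1))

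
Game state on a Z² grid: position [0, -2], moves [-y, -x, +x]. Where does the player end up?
(0, -3)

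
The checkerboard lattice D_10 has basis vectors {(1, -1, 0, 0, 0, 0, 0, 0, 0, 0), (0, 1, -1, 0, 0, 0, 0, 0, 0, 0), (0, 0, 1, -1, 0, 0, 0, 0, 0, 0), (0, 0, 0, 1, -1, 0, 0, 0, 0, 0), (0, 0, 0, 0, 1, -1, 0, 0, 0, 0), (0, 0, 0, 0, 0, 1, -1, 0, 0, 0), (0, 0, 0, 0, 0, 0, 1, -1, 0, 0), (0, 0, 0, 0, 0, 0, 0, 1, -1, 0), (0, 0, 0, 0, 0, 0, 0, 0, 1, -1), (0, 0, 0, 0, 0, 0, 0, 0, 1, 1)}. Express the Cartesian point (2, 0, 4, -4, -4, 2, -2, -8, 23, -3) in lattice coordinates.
2b₁ + 2b₂ + 6b₃ + 2b₄ - 2b₅ - 2b₇ - 10b₈ + 8b₉ + 5b₁₀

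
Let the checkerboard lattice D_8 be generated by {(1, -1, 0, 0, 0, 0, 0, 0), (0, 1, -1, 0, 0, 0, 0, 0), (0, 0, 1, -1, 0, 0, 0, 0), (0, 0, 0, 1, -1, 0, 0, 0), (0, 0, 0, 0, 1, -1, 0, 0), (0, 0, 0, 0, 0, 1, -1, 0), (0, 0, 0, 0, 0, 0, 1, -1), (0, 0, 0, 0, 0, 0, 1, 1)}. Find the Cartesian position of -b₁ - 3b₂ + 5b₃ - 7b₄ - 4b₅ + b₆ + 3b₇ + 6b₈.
(-1, -2, 8, -12, 3, 5, 8, 3)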